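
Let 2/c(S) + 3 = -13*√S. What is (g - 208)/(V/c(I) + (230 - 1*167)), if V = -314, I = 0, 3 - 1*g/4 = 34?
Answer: -166/267 ≈ -0.62172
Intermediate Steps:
g = -124 (g = 12 - 4*34 = 12 - 136 = -124)
c(S) = 2/(-3 - 13*√S)
(g - 208)/(V/c(I) + (230 - 1*167)) = (-124 - 208)/(-314/((-2/(3 + 13*√0))) + (230 - 1*167)) = -332/(-314/((-2/(3 + 13*0))) + (230 - 167)) = -332/(-314/((-2/(3 + 0))) + 63) = -332/(-314/((-2/3)) + 63) = -332/(-314/((-2*⅓)) + 63) = -332/(-314/(-⅔) + 63) = -332/(-314*(-3/2) + 63) = -332/(471 + 63) = -332/534 = -332*1/534 = -166/267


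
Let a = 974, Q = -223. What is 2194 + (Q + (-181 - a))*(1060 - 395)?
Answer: -914176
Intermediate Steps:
2194 + (Q + (-181 - a))*(1060 - 395) = 2194 + (-223 + (-181 - 1*974))*(1060 - 395) = 2194 + (-223 + (-181 - 974))*665 = 2194 + (-223 - 1155)*665 = 2194 - 1378*665 = 2194 - 916370 = -914176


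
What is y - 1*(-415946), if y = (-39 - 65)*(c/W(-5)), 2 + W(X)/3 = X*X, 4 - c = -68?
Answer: 9564262/23 ≈ 4.1584e+5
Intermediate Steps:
c = 72 (c = 4 - 1*(-68) = 4 + 68 = 72)
W(X) = -6 + 3*X² (W(X) = -6 + 3*(X*X) = -6 + 3*X²)
y = -2496/23 (y = (-39 - 65)*(72/(-6 + 3*(-5)²)) = -7488/(-6 + 3*25) = -7488/(-6 + 75) = -7488/69 = -104*24/23 = -2496/23 ≈ -108.52)
y - 1*(-415946) = -2496/23 - 1*(-415946) = -2496/23 + 415946 = 9564262/23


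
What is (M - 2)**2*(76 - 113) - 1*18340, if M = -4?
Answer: -19672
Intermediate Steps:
(M - 2)**2*(76 - 113) - 1*18340 = (-4 - 2)**2*(76 - 113) - 1*18340 = (-6)**2*(-37) - 18340 = 36*(-37) - 18340 = -1332 - 18340 = -19672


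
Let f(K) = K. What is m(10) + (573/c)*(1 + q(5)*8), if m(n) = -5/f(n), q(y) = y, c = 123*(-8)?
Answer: -195/8 ≈ -24.375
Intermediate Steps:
c = -984
m(n) = -5/n
m(10) + (573/c)*(1 + q(5)*8) = -5/10 + (573/(-984))*(1 + 5*8) = -5*⅒ + (573*(-1/984))*(1 + 40) = -½ - 191/328*41 = -½ - 191/8 = -195/8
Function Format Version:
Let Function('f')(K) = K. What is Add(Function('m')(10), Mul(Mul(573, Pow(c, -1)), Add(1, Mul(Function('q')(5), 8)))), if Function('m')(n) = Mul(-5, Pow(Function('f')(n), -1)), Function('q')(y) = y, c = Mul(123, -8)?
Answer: Rational(-195, 8) ≈ -24.375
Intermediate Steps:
c = -984
Function('m')(n) = Mul(-5, Pow(n, -1))
Add(Function('m')(10), Mul(Mul(573, Pow(c, -1)), Add(1, Mul(Function('q')(5), 8)))) = Add(Mul(-5, Pow(10, -1)), Mul(Mul(573, Pow(-984, -1)), Add(1, Mul(5, 8)))) = Add(Mul(-5, Rational(1, 10)), Mul(Mul(573, Rational(-1, 984)), Add(1, 40))) = Add(Rational(-1, 2), Mul(Rational(-191, 328), 41)) = Add(Rational(-1, 2), Rational(-191, 8)) = Rational(-195, 8)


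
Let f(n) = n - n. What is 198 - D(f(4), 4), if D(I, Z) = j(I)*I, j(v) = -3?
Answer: 198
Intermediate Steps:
f(n) = 0
D(I, Z) = -3*I
198 - D(f(4), 4) = 198 - (-3)*0 = 198 - 1*0 = 198 + 0 = 198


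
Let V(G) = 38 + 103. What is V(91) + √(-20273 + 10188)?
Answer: 141 + I*√10085 ≈ 141.0 + 100.42*I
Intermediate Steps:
V(G) = 141
V(91) + √(-20273 + 10188) = 141 + √(-20273 + 10188) = 141 + √(-10085) = 141 + I*√10085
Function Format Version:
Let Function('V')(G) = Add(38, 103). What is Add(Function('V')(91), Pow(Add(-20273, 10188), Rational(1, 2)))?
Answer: Add(141, Mul(I, Pow(10085, Rational(1, 2)))) ≈ Add(141.00, Mul(100.42, I))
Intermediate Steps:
Function('V')(G) = 141
Add(Function('V')(91), Pow(Add(-20273, 10188), Rational(1, 2))) = Add(141, Pow(Add(-20273, 10188), Rational(1, 2))) = Add(141, Pow(-10085, Rational(1, 2))) = Add(141, Mul(I, Pow(10085, Rational(1, 2))))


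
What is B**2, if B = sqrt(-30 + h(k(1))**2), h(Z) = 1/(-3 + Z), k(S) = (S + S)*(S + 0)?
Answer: -29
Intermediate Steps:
k(S) = 2*S**2 (k(S) = (2*S)*S = 2*S**2)
B = I*sqrt(29) (B = sqrt(-30 + (1/(-3 + 2*1**2))**2) = sqrt(-30 + (1/(-3 + 2*1))**2) = sqrt(-30 + (1/(-3 + 2))**2) = sqrt(-30 + (1/(-1))**2) = sqrt(-30 + (-1)**2) = sqrt(-30 + 1) = sqrt(-29) = I*sqrt(29) ≈ 5.3852*I)
B**2 = (I*sqrt(29))**2 = -29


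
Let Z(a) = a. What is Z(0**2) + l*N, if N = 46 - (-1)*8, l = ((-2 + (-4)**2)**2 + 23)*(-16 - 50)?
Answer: -780516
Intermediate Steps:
l = -14454 (l = ((-2 + 16)**2 + 23)*(-66) = (14**2 + 23)*(-66) = (196 + 23)*(-66) = 219*(-66) = -14454)
N = 54 (N = 46 - 1*(-8) = 46 + 8 = 54)
Z(0**2) + l*N = 0**2 - 14454*54 = 0 - 780516 = -780516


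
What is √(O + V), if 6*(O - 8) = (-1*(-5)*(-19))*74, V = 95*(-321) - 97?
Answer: I*√285801/3 ≈ 178.2*I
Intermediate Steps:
V = -30592 (V = -30495 - 97 = -30592)
O = -3491/3 (O = 8 + ((-1*(-5)*(-19))*74)/6 = 8 + ((5*(-19))*74)/6 = 8 + (-95*74)/6 = 8 + (⅙)*(-7030) = 8 - 3515/3 = -3491/3 ≈ -1163.7)
√(O + V) = √(-3491/3 - 30592) = √(-95267/3) = I*√285801/3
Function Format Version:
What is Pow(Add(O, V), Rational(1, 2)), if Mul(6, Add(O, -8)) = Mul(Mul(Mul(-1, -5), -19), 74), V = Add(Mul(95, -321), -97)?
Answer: Mul(Rational(1, 3), I, Pow(285801, Rational(1, 2))) ≈ Mul(178.20, I)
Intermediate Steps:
V = -30592 (V = Add(-30495, -97) = -30592)
O = Rational(-3491, 3) (O = Add(8, Mul(Rational(1, 6), Mul(Mul(Mul(-1, -5), -19), 74))) = Add(8, Mul(Rational(1, 6), Mul(Mul(5, -19), 74))) = Add(8, Mul(Rational(1, 6), Mul(-95, 74))) = Add(8, Mul(Rational(1, 6), -7030)) = Add(8, Rational(-3515, 3)) = Rational(-3491, 3) ≈ -1163.7)
Pow(Add(O, V), Rational(1, 2)) = Pow(Add(Rational(-3491, 3), -30592), Rational(1, 2)) = Pow(Rational(-95267, 3), Rational(1, 2)) = Mul(Rational(1, 3), I, Pow(285801, Rational(1, 2)))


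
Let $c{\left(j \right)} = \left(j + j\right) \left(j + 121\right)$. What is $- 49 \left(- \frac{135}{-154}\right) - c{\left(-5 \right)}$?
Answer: $\frac{24575}{22} \approx 1117.0$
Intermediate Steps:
$c{\left(j \right)} = 2 j \left(121 + j\right)$
$- 49 \left(- \frac{135}{-154}\right) - c{\left(-5 \right)} = - 49 \left(- \frac{135}{-154}\right) - 2 \left(-5\right) \left(121 - 5\right) = - 49 \left(\left(-135\right) \left(- \frac{1}{154}\right)\right) - 2 \left(-5\right) 116 = \left(-49\right) \frac{135}{154} - -1160 = - \frac{945}{22} + 1160 = \frac{24575}{22}$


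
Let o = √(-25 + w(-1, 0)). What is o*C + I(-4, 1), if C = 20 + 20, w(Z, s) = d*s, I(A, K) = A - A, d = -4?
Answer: 200*I ≈ 200.0*I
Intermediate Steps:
I(A, K) = 0
w(Z, s) = -4*s
C = 40
o = 5*I (o = √(-25 - 4*0) = √(-25 + 0) = √(-25) = 5*I ≈ 5.0*I)
o*C + I(-4, 1) = (5*I)*40 + 0 = 200*I + 0 = 200*I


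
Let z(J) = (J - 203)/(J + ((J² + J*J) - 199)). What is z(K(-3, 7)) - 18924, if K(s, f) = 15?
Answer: -2516986/133 ≈ -18925.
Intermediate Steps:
z(J) = (-203 + J)/(-199 + J + 2*J²) (z(J) = (-203 + J)/(J + ((J² + J²) - 199)) = (-203 + J)/(J + (2*J² - 199)) = (-203 + J)/(J + (-199 + 2*J²)) = (-203 + J)/(-199 + J + 2*J²))
z(K(-3, 7)) - 18924 = (-203 + 15)/(-199 + 15 + 2*15²) - 18924 = -188/(-199 + 15 + 2*225) - 18924 = -188/(-199 + 15 + 450) - 18924 = -188/266 - 18924 = (1/266)*(-188) - 18924 = -94/133 - 18924 = -2516986/133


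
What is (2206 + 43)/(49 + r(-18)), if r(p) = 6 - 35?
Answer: 2249/20 ≈ 112.45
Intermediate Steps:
r(p) = -29
(2206 + 43)/(49 + r(-18)) = (2206 + 43)/(49 - 29) = 2249/20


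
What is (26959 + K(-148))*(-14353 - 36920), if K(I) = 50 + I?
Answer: -1377244053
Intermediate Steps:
(26959 + K(-148))*(-14353 - 36920) = (26959 + (50 - 148))*(-14353 - 36920) = (26959 - 98)*(-51273) = 26861*(-51273) = -1377244053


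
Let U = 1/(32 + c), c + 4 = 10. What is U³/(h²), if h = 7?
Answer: 1/2688728 ≈ 3.7192e-7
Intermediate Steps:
c = 6 (c = -4 + 10 = 6)
U = 1/38 (U = 1/(32 + 6) = 1/38 ≈ 0.026316)
U³/(h²) = (1/38)³/(7²) = (1/54872)/49 = (1/54872)*(1/49) = 1/2688728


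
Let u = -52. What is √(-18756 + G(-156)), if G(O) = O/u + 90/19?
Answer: I*√6768123/19 ≈ 136.92*I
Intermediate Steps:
G(O) = 90/19 - O/52 (G(O) = O/(-52) + 90/19 = O*(-1/52) + 90*(1/19) = -O/52 + 90/19 = 90/19 - O/52)
√(-18756 + G(-156)) = √(-18756 + (90/19 - 1/52*(-156))) = √(-18756 + (90/19 + 3)) = √(-18756 + 147/19) = √(-356217/19) = I*√6768123/19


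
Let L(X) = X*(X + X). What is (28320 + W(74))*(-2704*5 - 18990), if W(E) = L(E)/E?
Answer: -925494680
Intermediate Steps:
L(X) = 2*X**2 (L(X) = X*(2*X) = 2*X**2)
W(E) = 2*E (W(E) = (2*E**2)/E = 2*E)
(28320 + W(74))*(-2704*5 - 18990) = (28320 + 2*74)*(-2704*5 - 18990) = (28320 + 148)*(-13520 - 18990) = 28468*(-32510) = -925494680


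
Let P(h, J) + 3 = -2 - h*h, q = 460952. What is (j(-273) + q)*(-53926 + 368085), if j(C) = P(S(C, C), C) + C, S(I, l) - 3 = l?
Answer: 121822692066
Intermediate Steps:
S(I, l) = 3 + l
P(h, J) = -5 - h² (P(h, J) = -3 + (-2 - h*h) = -3 + (-2 - h²) = -5 - h²)
j(C) = -5 + C - (3 + C)² (j(C) = (-5 - (3 + C)²) + C = -5 + C - (3 + C)²)
(j(-273) + q)*(-53926 + 368085) = ((-5 - 273 - (3 - 273)²) + 460952)*(-53926 + 368085) = ((-5 - 273 - 1*(-270)²) + 460952)*314159 = ((-5 - 273 - 1*72900) + 460952)*314159 = ((-5 - 273 - 72900) + 460952)*314159 = (-73178 + 460952)*314159 = 387774*314159 = 121822692066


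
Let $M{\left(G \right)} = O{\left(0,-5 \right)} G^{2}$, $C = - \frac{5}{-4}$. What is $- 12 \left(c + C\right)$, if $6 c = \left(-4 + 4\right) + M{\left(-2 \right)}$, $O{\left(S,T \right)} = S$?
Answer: $-15$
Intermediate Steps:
$C = \frac{5}{4}$ ($C = \left(-5\right) \left(- \frac{1}{4}\right) = \frac{5}{4} \approx 1.25$)
$M{\left(G \right)} = 0$ ($M{\left(G \right)} = 0 G^{2} = 0$)
$c = 0$ ($c = \frac{\left(-4 + 4\right) + 0}{6} = \frac{0 + 0}{6} = \frac{1}{6} \cdot 0 = 0$)
$- 12 \left(c + C\right) = - 12 \left(0 + \frac{5}{4}\right) = \left(-12\right) \frac{5}{4} = -15$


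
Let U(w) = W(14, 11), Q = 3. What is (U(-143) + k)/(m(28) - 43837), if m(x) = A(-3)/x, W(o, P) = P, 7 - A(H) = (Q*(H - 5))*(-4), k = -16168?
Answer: 452396/1227525 ≈ 0.36854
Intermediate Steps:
A(H) = -53 + 12*H (A(H) = 7 - 3*(H - 5)*(-4) = 7 - 3*(-5 + H)*(-4) = 7 - (-15 + 3*H)*(-4) = 7 - (60 - 12*H) = 7 + (-60 + 12*H) = -53 + 12*H)
U(w) = 11
m(x) = -89/x (m(x) = (-53 + 12*(-3))/x = (-53 - 36)/x = -89/x)
(U(-143) + k)/(m(28) - 43837) = (11 - 16168)/(-89/28 - 43837) = -16157/(-89*1/28 - 43837) = -16157/(-89/28 - 43837) = -16157/(-1227525/28) = -16157*(-28/1227525) = 452396/1227525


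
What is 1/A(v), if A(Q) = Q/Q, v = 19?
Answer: 1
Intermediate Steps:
A(Q) = 1
1/A(v) = 1/1 = 1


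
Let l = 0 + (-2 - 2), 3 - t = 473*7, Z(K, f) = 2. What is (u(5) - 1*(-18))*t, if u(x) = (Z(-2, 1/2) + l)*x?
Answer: -26464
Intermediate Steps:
t = -3308 (t = 3 - 473*7 = 3 - 1*3311 = 3 - 3311 = -3308)
l = -4 (l = 0 - 4 = -4)
u(x) = -2*x (u(x) = (2 - 4)*x = -2*x)
(u(5) - 1*(-18))*t = (-2*5 - 1*(-18))*(-3308) = (-10 + 18)*(-3308) = 8*(-3308) = -26464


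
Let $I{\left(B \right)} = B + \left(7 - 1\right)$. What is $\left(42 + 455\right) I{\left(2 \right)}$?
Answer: $3976$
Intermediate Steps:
$I{\left(B \right)} = 6 + B$ ($I{\left(B \right)} = B + 6 = 6 + B$)
$\left(42 + 455\right) I{\left(2 \right)} = \left(42 + 455\right) \left(6 + 2\right) = 497 \cdot 8 = 3976$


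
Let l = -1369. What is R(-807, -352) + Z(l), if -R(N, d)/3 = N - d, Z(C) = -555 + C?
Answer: -559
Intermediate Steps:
R(N, d) = -3*N + 3*d (R(N, d) = -3*(N - d) = -3*N + 3*d)
R(-807, -352) + Z(l) = (-3*(-807) + 3*(-352)) + (-555 - 1369) = (2421 - 1056) - 1924 = 1365 - 1924 = -559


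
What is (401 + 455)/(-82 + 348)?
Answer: 428/133 ≈ 3.2180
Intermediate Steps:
(401 + 455)/(-82 + 348) = 856/266 = 856*(1/266) = 428/133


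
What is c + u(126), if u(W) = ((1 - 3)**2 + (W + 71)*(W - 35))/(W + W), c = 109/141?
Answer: 94657/1316 ≈ 71.928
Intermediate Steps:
c = 109/141 (c = 109*(1/141) = 109/141 ≈ 0.77305)
u(W) = (4 + (-35 + W)*(71 + W))/(2*W) (u(W) = ((-2)**2 + (71 + W)*(-35 + W))/((2*W)) = (4 + (-35 + W)*(71 + W))*(1/(2*W)) = (4 + (-35 + W)*(71 + W))/(2*W))
c + u(126) = 109/141 + (1/2)*(-2481 + 126*(36 + 126))/126 = 109/141 + (1/2)*(1/126)*(-2481 + 126*162) = 109/141 + (1/2)*(1/126)*(-2481 + 20412) = 109/141 + (1/2)*(1/126)*17931 = 109/141 + 5977/84 = 94657/1316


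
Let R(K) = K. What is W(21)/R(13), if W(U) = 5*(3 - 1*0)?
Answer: 15/13 ≈ 1.1538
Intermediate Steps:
W(U) = 15 (W(U) = 5*(3 + 0) = 5*3 = 15)
W(21)/R(13) = 15/13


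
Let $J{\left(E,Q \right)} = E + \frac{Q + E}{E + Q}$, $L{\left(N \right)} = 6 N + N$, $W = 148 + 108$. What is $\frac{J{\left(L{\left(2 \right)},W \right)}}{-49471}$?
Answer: $- \frac{15}{49471} \approx -0.00030321$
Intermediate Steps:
$W = 256$
$L{\left(N \right)} = 7 N$
$J{\left(E,Q \right)} = 1 + E$ ($J{\left(E,Q \right)} = E + \frac{E + Q}{E + Q} = E + 1 = 1 + E$)
$\frac{J{\left(L{\left(2 \right)},W \right)}}{-49471} = \frac{1 + 7 \cdot 2}{-49471} = \left(1 + 14\right) \left(- \frac{1}{49471}\right) = 15 \left(- \frac{1}{49471}\right) = - \frac{15}{49471}$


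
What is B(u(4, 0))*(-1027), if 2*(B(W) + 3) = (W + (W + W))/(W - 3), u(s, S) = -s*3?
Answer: 9243/5 ≈ 1848.6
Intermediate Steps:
u(s, S) = -3*s
B(W) = -3 + 3*W/(2*(-3 + W)) (B(W) = -3 + ((W + (W + W))/(W - 3))/2 = -3 + ((W + 2*W)/(-3 + W))/2 = -3 + ((3*W)/(-3 + W))/2 = -3 + (3*W/(-3 + W))/2 = -3 + 3*W/(2*(-3 + W)))
B(u(4, 0))*(-1027) = (3*(6 - (-3)*4)/(2*(-3 - 3*4)))*(-1027) = (3*(6 - 1*(-12))/(2*(-3 - 12)))*(-1027) = ((3/2)*(6 + 12)/(-15))*(-1027) = ((3/2)*(-1/15)*18)*(-1027) = -9/5*(-1027) = 9243/5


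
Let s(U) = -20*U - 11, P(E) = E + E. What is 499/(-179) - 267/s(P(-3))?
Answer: -102184/19511 ≈ -5.2373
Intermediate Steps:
P(E) = 2*E
s(U) = -11 - 20*U
499/(-179) - 267/s(P(-3)) = 499/(-179) - 267/(-11 - 40*(-3)) = 499*(-1/179) - 267/(-11 - 20*(-6)) = -499/179 - 267/(-11 + 120) = -499/179 - 267/109 = -102184/19511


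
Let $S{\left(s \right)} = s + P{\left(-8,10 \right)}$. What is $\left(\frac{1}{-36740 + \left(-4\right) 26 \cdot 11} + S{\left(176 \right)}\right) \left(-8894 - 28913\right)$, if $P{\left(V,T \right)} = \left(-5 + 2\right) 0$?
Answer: $- \frac{3273783253}{492} \approx -6.654 \cdot 10^{6}$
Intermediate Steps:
$P{\left(V,T \right)} = 0$ ($P{\left(V,T \right)} = \left(-3\right) 0 = 0$)
$S{\left(s \right)} = s$ ($S{\left(s \right)} = s + 0 = s$)
$\left(\frac{1}{-36740 + \left(-4\right) 26 \cdot 11} + S{\left(176 \right)}\right) \left(-8894 - 28913\right) = \left(\frac{1}{-36740 + \left(-4\right) 26 \cdot 11} + 176\right) \left(-8894 - 28913\right) = \left(\frac{1}{-36740 - 1144} + 176\right) \left(-37807\right) = \left(\frac{1}{-37884} + 176\right) \left(-37807\right) = \left(- \frac{1}{37884} + 176\right) \left(-37807\right) = \frac{6667583}{37884} \left(-37807\right) = - \frac{3273783253}{492}$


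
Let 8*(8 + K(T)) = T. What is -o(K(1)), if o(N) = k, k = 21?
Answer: -21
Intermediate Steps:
K(T) = -8 + T/8
o(N) = 21
-o(K(1)) = -1*21 = -21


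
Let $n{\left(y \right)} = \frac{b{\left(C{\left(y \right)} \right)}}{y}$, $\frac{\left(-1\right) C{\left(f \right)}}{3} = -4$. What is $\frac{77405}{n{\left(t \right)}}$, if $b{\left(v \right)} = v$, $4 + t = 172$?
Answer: $1083670$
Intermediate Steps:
$t = 168$ ($t = -4 + 172 = 168$)
$C{\left(f \right)} = 12$ ($C{\left(f \right)} = \left(-3\right) \left(-4\right) = 12$)
$n{\left(y \right)} = \frac{12}{y}$
$\frac{77405}{n{\left(t \right)}} = \frac{77405}{12 \cdot \frac{1}{168}} = 77405 \frac{1}{\frac{1}{14}} = 77405 \cdot 14 = 1083670$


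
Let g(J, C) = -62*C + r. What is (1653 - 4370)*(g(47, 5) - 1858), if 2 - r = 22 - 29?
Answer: 5866003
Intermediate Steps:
r = 9 (r = 2 - (22 - 29) = 2 - 1*(-7) = 2 + 7 = 9)
g(J, C) = 9 - 62*C (g(J, C) = -62*C + 9 = 9 - 62*C)
(1653 - 4370)*(g(47, 5) - 1858) = (1653 - 4370)*((9 - 62*5) - 1858) = -2717*((9 - 310) - 1858) = -2717*(-301 - 1858) = -2717*(-2159) = 5866003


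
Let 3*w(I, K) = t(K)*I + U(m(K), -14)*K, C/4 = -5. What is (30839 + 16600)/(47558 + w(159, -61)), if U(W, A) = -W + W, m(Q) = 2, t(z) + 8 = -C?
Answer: 47439/48194 ≈ 0.98433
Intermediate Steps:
C = -20 (C = 4*(-5) = -20)
t(z) = 12 (t(z) = -8 - 1*(-20) = -8 + 20 = 12)
U(W, A) = 0
w(I, K) = 4*I (w(I, K) = (12*I + 0*K)/3 = (12*I + 0)/3 = (12*I)/3 = 4*I)
(30839 + 16600)/(47558 + w(159, -61)) = (30839 + 16600)/(47558 + 4*159) = 47439/(47558 + 636) = 47439/48194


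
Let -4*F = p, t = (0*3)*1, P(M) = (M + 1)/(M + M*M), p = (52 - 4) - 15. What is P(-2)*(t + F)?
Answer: 33/8 ≈ 4.1250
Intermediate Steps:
p = 33 (p = 48 - 15 = 33)
P(M) = (1 + M)/(M + M²)
t = 0 (t = 0*1 = 0)
F = -33/4 (F = -¼*33 = -33/4 ≈ -8.2500)
P(-2)*(t + F) = (0 - 33/4)/(-2) = -½*(-33/4) = 33/8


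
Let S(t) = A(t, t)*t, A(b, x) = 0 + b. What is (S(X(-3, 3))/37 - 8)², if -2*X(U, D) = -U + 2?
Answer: 1343281/21904 ≈ 61.326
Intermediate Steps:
X(U, D) = -1 + U/2 (X(U, D) = -(-U + 2)/2 = -(2 - U)/2 = -1 + U/2)
A(b, x) = b
S(t) = t² (S(t) = t*t = t²)
(S(X(-3, 3))/37 - 8)² = ((-1 + (½)*(-3))²/37 - 8)² = ((-1 - 3/2)²*(1/37) - 8)² = ((-5/2)²*(1/37) - 8)² = ((25/4)*(1/37) - 8)² = (25/148 - 8)² = (-1159/148)² = 1343281/21904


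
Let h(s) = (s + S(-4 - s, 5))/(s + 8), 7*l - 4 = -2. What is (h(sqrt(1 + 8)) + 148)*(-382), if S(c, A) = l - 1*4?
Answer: -4351362/77 ≈ -56511.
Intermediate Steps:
l = 2/7 (l = 4/7 + (1/7)*(-2) = 4/7 - 2/7 = 2/7 ≈ 0.28571)
S(c, A) = -26/7 (S(c, A) = 2/7 - 1*4 = 2/7 - 4 = -26/7)
h(s) = (-26/7 + s)/(8 + s) (h(s) = (s - 26/7)/(s + 8) = (-26/7 + s)/(8 + s))
(h(sqrt(1 + 8)) + 148)*(-382) = ((-26/7 + sqrt(1 + 8))/(8 + sqrt(1 + 8)) + 148)*(-382) = ((-26/7 + sqrt(9))/(8 + sqrt(9)) + 148)*(-382) = ((-26/7 + 3)/(8 + 3) + 148)*(-382) = (-5/7/11 + 148)*(-382) = ((1/11)*(-5/7) + 148)*(-382) = (-5/77 + 148)*(-382) = (11391/77)*(-382) = -4351362/77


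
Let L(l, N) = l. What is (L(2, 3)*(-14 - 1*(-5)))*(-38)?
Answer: 684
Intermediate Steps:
(L(2, 3)*(-14 - 1*(-5)))*(-38) = (2*(-14 - 1*(-5)))*(-38) = (2*(-14 + 5))*(-38) = (2*(-9))*(-38) = -18*(-38) = 684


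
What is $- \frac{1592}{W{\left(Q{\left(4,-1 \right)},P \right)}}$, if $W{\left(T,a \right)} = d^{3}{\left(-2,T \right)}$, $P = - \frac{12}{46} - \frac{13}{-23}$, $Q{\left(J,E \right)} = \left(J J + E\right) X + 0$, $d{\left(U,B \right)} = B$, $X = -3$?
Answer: $\frac{1592}{91125} \approx 0.017471$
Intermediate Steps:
$Q{\left(J,E \right)} = - 3 E - 3 J^{2}$ ($Q{\left(J,E \right)} = \left(J J + E\right) \left(-3\right) + 0 = \left(J^{2} + E\right) \left(-3\right) + 0 = \left(E + J^{2}\right) \left(-3\right) + 0 = \left(- 3 E - 3 J^{2}\right) + 0 = - 3 E - 3 J^{2}$)
$P = \frac{7}{23}$ ($P = \left(-12\right) \frac{1}{46} - - \frac{13}{23} = - \frac{6}{23} + \frac{13}{23} = \frac{7}{23} \approx 0.30435$)
$W{\left(T,a \right)} = T^{3}$
$- \frac{1592}{W{\left(Q{\left(4,-1 \right)},P \right)}} = - \frac{1592}{\left(\left(-3\right) \left(-1\right) - 3 \cdot 4^{2}\right)^{3}} = - \frac{1592}{\left(3 - 48\right)^{3}} = - \frac{1592}{\left(-45\right)^{3}} = - \frac{1592}{-91125} = \left(-1592\right) \left(- \frac{1}{91125}\right) = \frac{1592}{91125}$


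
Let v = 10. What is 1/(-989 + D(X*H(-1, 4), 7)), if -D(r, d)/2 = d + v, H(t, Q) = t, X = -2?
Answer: -1/1023 ≈ -0.00097752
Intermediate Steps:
D(r, d) = -20 - 2*d (D(r, d) = -2*(d + 10) = -2*(10 + d) = -20 - 2*d)
1/(-989 + D(X*H(-1, 4), 7)) = 1/(-989 + (-20 - 2*7)) = 1/(-989 + (-20 - 14)) = 1/(-989 - 34) = 1/(-1023) = -1/1023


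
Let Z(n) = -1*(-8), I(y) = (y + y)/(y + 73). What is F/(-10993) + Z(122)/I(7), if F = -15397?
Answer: 3625539/76951 ≈ 47.115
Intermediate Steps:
I(y) = 2*y/(73 + y) (I(y) = (2*y)/(73 + y) = 2*y/(73 + y))
Z(n) = 8
F/(-10993) + Z(122)/I(7) = -15397/(-10993) + 8/((2*7/(73 + 7))) = -15397*(-1/10993) + 8/((2*7/80)) = 15397/10993 + 8/((2*7*(1/80))) = 15397/10993 + 8/(7/40) = 15397/10993 + 8*(40/7) = 15397/10993 + 320/7 = 3625539/76951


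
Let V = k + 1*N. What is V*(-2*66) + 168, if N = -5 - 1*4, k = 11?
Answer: -96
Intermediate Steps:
N = -9 (N = -5 - 4 = -9)
V = 2 (V = 11 + 1*(-9) = 11 - 9 = 2)
V*(-2*66) + 168 = 2*(-2*66) + 168 = 2*(-132) + 168 = -264 + 168 = -96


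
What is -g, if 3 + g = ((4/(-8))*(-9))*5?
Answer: -39/2 ≈ -19.500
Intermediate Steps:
g = 39/2 (g = -3 + ((4/(-8))*(-9))*5 = -3 + ((4*(-⅛))*(-9))*5 = -3 - ½*(-9)*5 = -3 + (9/2)*5 = -3 + 45/2 = 39/2 ≈ 19.500)
-g = -1*39/2 = -39/2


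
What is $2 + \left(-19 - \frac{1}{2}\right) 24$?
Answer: $-466$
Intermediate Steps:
$2 + \left(-19 - \frac{1}{2}\right) 24 = 2 - 468 = -466$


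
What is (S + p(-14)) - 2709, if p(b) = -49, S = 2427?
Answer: -331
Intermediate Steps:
(S + p(-14)) - 2709 = (2427 - 49) - 2709 = 2378 - 2709 = -331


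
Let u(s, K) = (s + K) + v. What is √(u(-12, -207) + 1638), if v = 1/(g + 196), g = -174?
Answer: √686818/22 ≈ 37.670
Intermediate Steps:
v = 1/22 (v = 1/(-174 + 196) = 1/22 ≈ 0.045455)
u(s, K) = 1/22 + K + s (u(s, K) = (s + K) + 1/22 = (K + s) + 1/22 = 1/22 + K + s)
√(u(-12, -207) + 1638) = √((1/22 - 207 - 12) + 1638) = √(-4817/22 + 1638) = √(31219/22) = √686818/22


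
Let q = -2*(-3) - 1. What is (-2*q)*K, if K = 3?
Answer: -30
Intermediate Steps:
q = 5 (q = 6 - 1 = 5)
(-2*q)*K = -2*5*3 = -10*3 = -30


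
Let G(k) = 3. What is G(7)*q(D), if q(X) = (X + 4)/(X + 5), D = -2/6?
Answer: 33/14 ≈ 2.3571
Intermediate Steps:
D = -⅓ (D = -2*⅙ = -⅓ ≈ -0.33333)
q(X) = (4 + X)/(5 + X)
G(7)*q(D) = 3*((4 - ⅓)/(5 - ⅓)) = 3*((11/3)/(14/3)) = 3*((3/14)*(11/3)) = 3*(11/14) = 33/14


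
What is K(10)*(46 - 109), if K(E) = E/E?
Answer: -63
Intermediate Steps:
K(E) = 1
K(10)*(46 - 109) = 1*(46 - 109) = 1*(-63) = -63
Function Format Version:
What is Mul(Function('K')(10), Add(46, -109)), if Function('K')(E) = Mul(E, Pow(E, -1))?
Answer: -63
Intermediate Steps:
Function('K')(E) = 1
Mul(Function('K')(10), Add(46, -109)) = Mul(1, Add(46, -109)) = Mul(1, -63) = -63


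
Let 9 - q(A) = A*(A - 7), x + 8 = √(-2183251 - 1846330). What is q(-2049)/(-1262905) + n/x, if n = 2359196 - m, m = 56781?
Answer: (-581539542739*I + 842547*√4029581)/(252581*(√4029581 + 8*I)) ≈ -1.2352 - 1147.0*I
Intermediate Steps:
n = 2302415 (n = 2359196 - 1*56781 = 2359196 - 56781 = 2302415)
x = -8 + I*√4029581 (x = -8 + √(-2183251 - 1846330) = -8 + √(-4029581) = -8 + I*√4029581 ≈ -8.0 + 2007.4*I)
q(A) = 9 - A*(-7 + A) (q(A) = 9 - A*(A - 7) = 9 - A*(-7 + A))
q(-2049)/(-1262905) + n/x = (9 - 1*(-2049)² + 7*(-2049))/(-1262905) + 2302415/(-8 + I*√4029581) = (9 - 1*4198401 - 14343)*(-1/1262905) + 2302415/(-8 + I*√4029581) = (9 - 4198401 - 14343)*(-1/1262905) + 2302415/(-8 + I*√4029581) = -4212735*(-1/1262905) + 2302415/(-8 + I*√4029581) = 842547/252581 + 2302415/(-8 + I*√4029581)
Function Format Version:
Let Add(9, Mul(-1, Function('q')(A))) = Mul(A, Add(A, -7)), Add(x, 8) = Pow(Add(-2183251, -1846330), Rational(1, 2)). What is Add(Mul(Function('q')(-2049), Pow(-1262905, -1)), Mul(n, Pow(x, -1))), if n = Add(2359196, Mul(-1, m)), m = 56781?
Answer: Mul(Rational(1, 252581), Pow(Add(Pow(4029581, Rational(1, 2)), Mul(8, I)), -1), Add(Mul(-581539542739, I), Mul(842547, Pow(4029581, Rational(1, 2))))) ≈ Add(-1.2352, Mul(-1147.0, I))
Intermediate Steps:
n = 2302415 (n = Add(2359196, Mul(-1, 56781)) = Add(2359196, -56781) = 2302415)
x = Add(-8, Mul(I, Pow(4029581, Rational(1, 2)))) (x = Add(-8, Pow(Add(-2183251, -1846330), Rational(1, 2))) = Add(-8, Pow(-4029581, Rational(1, 2))) = Add(-8, Mul(I, Pow(4029581, Rational(1, 2)))) ≈ Add(-8.0000, Mul(2007.4, I)))
Function('q')(A) = Add(9, Mul(-1, A, Add(-7, A))) (Function('q')(A) = Add(9, Mul(-1, Mul(A, Add(A, -7)))) = Add(9, Mul(-1, Mul(A, Add(-7, A)))) = Add(9, Mul(-1, A, Add(-7, A))))
Add(Mul(Function('q')(-2049), Pow(-1262905, -1)), Mul(n, Pow(x, -1))) = Add(Mul(Add(9, Mul(-1, Pow(-2049, 2)), Mul(7, -2049)), Pow(-1262905, -1)), Mul(2302415, Pow(Add(-8, Mul(I, Pow(4029581, Rational(1, 2)))), -1))) = Add(Mul(Add(9, Mul(-1, 4198401), -14343), Rational(-1, 1262905)), Mul(2302415, Pow(Add(-8, Mul(I, Pow(4029581, Rational(1, 2)))), -1))) = Add(Mul(Add(9, -4198401, -14343), Rational(-1, 1262905)), Mul(2302415, Pow(Add(-8, Mul(I, Pow(4029581, Rational(1, 2)))), -1))) = Add(Mul(-4212735, Rational(-1, 1262905)), Mul(2302415, Pow(Add(-8, Mul(I, Pow(4029581, Rational(1, 2)))), -1))) = Add(Rational(842547, 252581), Mul(2302415, Pow(Add(-8, Mul(I, Pow(4029581, Rational(1, 2)))), -1)))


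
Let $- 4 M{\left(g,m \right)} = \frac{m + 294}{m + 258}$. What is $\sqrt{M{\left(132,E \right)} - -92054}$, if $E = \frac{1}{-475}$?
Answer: $\frac{\sqrt{112856031700435}}{35014} \approx 303.4$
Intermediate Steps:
$E = - \frac{1}{475} \approx -0.0021053$
$M{\left(g,m \right)} = - \frac{294 + m}{4 \left(258 + m\right)}$ ($M{\left(g,m \right)} = - \frac{\left(m + 294\right) \frac{1}{m + 258}}{4} = - \frac{\left(294 + m\right) \frac{1}{258 + m}}{4} = - \frac{\frac{1}{258 + m} \left(294 + m\right)}{4} = - \frac{294 + m}{4 \left(258 + m\right)}$)
$\sqrt{M{\left(132,E \right)} - -92054} = \sqrt{\frac{-294 - - \frac{1}{475}}{4 \left(258 - \frac{1}{475}\right)} - -92054} = \sqrt{\frac{-294 + \frac{1}{475}}{4 \cdot \frac{122549}{475}} + \left(-15715 + 107769\right)} = \sqrt{\frac{1}{4} \cdot \frac{475}{122549} \left(- \frac{139649}{475}\right) + 92054} = \sqrt{- \frac{139649}{490196} + 92054} = \sqrt{\frac{45124362935}{490196}} = \frac{\sqrt{112856031700435}}{35014}$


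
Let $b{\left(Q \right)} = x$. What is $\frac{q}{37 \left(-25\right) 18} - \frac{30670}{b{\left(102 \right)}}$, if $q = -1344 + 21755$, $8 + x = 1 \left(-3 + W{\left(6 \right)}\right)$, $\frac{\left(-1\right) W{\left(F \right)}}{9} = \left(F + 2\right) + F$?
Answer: $\frac{507859193}{2281050} \approx 222.64$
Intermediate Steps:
$W{\left(F \right)} = -18 - 18 F$ ($W{\left(F \right)} = - 9 \left(\left(F + 2\right) + F\right) = - 9 \left(\left(2 + F\right) + F\right) = - 9 \left(2 + 2 F\right) = -18 - 18 F$)
$x = -137$ ($x = -8 + 1 \left(-3 - 126\right) = -8 + 1 \left(-129\right) = -8 - 129 = -137$)
$b{\left(Q \right)} = -137$
$q = 20411$
$\frac{q}{37 \left(-25\right) 18} - \frac{30670}{b{\left(102 \right)}} = \frac{20411}{37 \left(-25\right) 18} - \frac{30670}{-137} = \frac{20411}{\left(-925\right) 18} - - \frac{30670}{137} = \frac{20411}{-16650} + \frac{30670}{137} = 20411 \left(- \frac{1}{16650}\right) + \frac{30670}{137} = - \frac{20411}{16650} + \frac{30670}{137} = \frac{507859193}{2281050}$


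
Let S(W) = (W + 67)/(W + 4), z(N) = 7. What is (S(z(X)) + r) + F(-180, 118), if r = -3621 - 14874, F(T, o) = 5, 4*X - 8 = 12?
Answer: -203316/11 ≈ -18483.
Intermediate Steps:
X = 5 (X = 2 + (1/4)*12 = 2 + 3 = 5)
S(W) = (67 + W)/(4 + W)
r = -18495
(S(z(X)) + r) + F(-180, 118) = ((67 + 7)/(4 + 7) - 18495) + 5 = (74/11 - 18495) + 5 = -203371/11 + 5 = -203316/11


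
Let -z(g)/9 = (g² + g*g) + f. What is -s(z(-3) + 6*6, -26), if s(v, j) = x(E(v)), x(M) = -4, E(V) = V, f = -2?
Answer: 4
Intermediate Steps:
z(g) = 18 - 18*g² (z(g) = -9*((g² + g*g) - 2) = -9*((g² + g²) - 2) = -9*(2*g² - 2) = -9*(-2 + 2*g²) = 18 - 18*g²)
s(v, j) = -4
-s(z(-3) + 6*6, -26) = -1*(-4) = 4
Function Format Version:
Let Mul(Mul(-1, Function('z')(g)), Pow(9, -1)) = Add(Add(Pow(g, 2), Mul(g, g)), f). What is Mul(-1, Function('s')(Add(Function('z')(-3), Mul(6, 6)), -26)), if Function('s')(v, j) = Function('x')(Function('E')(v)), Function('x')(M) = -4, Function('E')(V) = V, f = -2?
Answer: 4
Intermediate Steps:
Function('z')(g) = Add(18, Mul(-18, Pow(g, 2))) (Function('z')(g) = Mul(-9, Add(Add(Pow(g, 2), Mul(g, g)), -2)) = Mul(-9, Add(Add(Pow(g, 2), Pow(g, 2)), -2)) = Mul(-9, Add(Mul(2, Pow(g, 2)), -2)) = Mul(-9, Add(-2, Mul(2, Pow(g, 2)))) = Add(18, Mul(-18, Pow(g, 2))))
Function('s')(v, j) = -4
Mul(-1, Function('s')(Add(Function('z')(-3), Mul(6, 6)), -26)) = Mul(-1, -4) = 4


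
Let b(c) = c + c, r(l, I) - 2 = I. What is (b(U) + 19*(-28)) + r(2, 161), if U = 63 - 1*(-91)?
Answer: -61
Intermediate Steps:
r(l, I) = 2 + I
U = 154 (U = 63 + 91 = 154)
b(c) = 2*c
(b(U) + 19*(-28)) + r(2, 161) = (2*154 + 19*(-28)) + (2 + 161) = (308 - 532) + 163 = -224 + 163 = -61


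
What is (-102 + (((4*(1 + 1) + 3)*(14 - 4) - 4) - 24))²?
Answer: 400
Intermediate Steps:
(-102 + (((4*(1 + 1) + 3)*(14 - 4) - 4) - 24))² = (-102 + (((4*2 + 3)*10 - 4) - 24))² = (-102 + (((8 + 3)*10 - 4) - 24))² = (-102 + ((11*10 - 4) - 24))² = (-102 + ((110 - 4) - 24))² = (-102 + (106 - 24))² = (-102 + 82)² = (-20)² = 400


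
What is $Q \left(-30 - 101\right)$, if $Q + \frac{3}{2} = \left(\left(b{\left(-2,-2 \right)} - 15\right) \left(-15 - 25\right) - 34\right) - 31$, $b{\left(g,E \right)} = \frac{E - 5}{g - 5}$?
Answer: $- \frac{129297}{2} \approx -64649.0$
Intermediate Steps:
$b{\left(g,E \right)} = \frac{-5 + E}{-5 + g}$
$Q = \frac{987}{2}$ ($Q = - \frac{3}{2} - \left(65 - \left(\frac{-5 - 2}{-5 - 2} - 15\right) \left(-15 - 25\right)\right) = - \frac{3}{2} - \left(65 - \left(\frac{1}{-7} \left(-7\right) - 15\right) \left(-40\right)\right) = - \frac{3}{2} - \left(65 - \left(\left(- \frac{1}{7}\right) \left(-7\right) - 15\right) \left(-40\right)\right) = - \frac{3}{2} - \left(65 - \left(1 - 15\right) \left(-40\right)\right) = - \frac{3}{2} - -495 = - \frac{3}{2} + \left(\left(560 - 34\right) - 31\right) = - \frac{3}{2} + \left(526 - 31\right) = - \frac{3}{2} + 495 = \frac{987}{2} \approx 493.5$)
$Q \left(-30 - 101\right) = \frac{987 \left(-30 - 101\right)}{2} = \frac{987}{2} \left(-131\right) = - \frac{129297}{2}$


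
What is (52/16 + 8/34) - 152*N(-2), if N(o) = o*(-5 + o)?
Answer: -144467/68 ≈ -2124.5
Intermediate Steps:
(52/16 + 8/34) - 152*N(-2) = (52/16 + 8/34) - (-304)*(-5 - 2) = (52*(1/16) + 8*(1/34)) - (-304)*(-7) = (13/4 + 4/17) - 152*14 = 237/68 - 2128 = -144467/68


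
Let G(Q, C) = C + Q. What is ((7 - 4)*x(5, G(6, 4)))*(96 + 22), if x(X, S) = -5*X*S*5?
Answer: -442500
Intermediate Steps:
x(X, S) = -25*S*X (x(X, S) = -5*S*X*5 = -25*S*X)
((7 - 4)*x(5, G(6, 4)))*(96 + 22) = ((7 - 4)*(-25*(4 + 6)*5))*(96 + 22) = (3*(-25*10*5))*118 = (3*(-1250))*118 = -3750*118 = -442500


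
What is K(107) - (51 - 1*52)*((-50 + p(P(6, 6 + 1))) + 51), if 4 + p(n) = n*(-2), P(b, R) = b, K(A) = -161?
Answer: -176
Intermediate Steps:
p(n) = -4 - 2*n (p(n) = -4 + n*(-2) = -4 - 2*n)
K(107) - (51 - 1*52)*((-50 + p(P(6, 6 + 1))) + 51) = -161 - (51 - 1*52)*((-50 + (-4 - 2*6)) + 51) = -161 - (51 - 52)*((-50 + (-4 - 12)) + 51) = -161 - (-1)*((-50 - 16) + 51) = -161 - (-1)*(-66 + 51) = -161 - (-1)*(-15) = -161 - 1*15 = -161 - 15 = -176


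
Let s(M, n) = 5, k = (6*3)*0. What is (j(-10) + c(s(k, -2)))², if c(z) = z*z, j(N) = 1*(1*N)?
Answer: 225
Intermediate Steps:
j(N) = N (j(N) = 1*N = N)
k = 0 (k = 18*0 = 0)
c(z) = z²
(j(-10) + c(s(k, -2)))² = (-10 + 5²)² = (-10 + 25)² = 15² = 225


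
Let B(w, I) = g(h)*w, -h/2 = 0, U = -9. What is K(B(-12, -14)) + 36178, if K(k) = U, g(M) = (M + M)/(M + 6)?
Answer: 36169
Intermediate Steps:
h = 0 (h = -2*0 = 0)
g(M) = 2*M/(6 + M) (g(M) = (2*M)/(6 + M) = 2*M/(6 + M))
B(w, I) = 0 (B(w, I) = (2*0/(6 + 0))*w = (2*0/6)*w = (2*0*(1/6))*w = 0*w = 0)
K(k) = -9
K(B(-12, -14)) + 36178 = -9 + 36178 = 36169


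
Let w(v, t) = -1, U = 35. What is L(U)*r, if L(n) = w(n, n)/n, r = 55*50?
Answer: -550/7 ≈ -78.571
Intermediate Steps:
r = 2750
L(n) = -1/n
L(U)*r = -1/35*2750 = -550/7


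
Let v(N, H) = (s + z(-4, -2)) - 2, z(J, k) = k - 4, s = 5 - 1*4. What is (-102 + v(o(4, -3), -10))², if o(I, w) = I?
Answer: 11881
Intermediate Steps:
s = 1 (s = 5 - 4 = 1)
z(J, k) = -4 + k
v(N, H) = -7 (v(N, H) = (1 + (-4 - 2)) - 2 = (1 - 6) - 2 = -5 - 2 = -7)
(-102 + v(o(4, -3), -10))² = (-102 - 7)² = (-109)² = 11881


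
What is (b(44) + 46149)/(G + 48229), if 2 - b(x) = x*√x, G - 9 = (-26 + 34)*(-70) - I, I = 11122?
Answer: 2429/1924 - 22*√11/9139 ≈ 1.2545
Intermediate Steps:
G = -11673 (G = 9 + ((-26 + 34)*(-70) - 1*11122) = 9 + (8*(-70) - 11122) = 9 + (-560 - 11122) = 9 - 11682 = -11673)
b(x) = 2 - x^(3/2) (b(x) = 2 - x*√x = 2 - x^(3/2))
(b(44) + 46149)/(G + 48229) = ((2 - 44^(3/2)) + 46149)/(-11673 + 48229) = ((2 - 88*√11) + 46149)/36556 = ((2 - 88*√11) + 46149)*(1/36556) = (46151 - 88*√11)*(1/36556) = 2429/1924 - 22*√11/9139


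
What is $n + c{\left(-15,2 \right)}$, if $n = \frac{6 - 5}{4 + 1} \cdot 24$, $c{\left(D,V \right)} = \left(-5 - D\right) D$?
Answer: $- \frac{726}{5} \approx -145.2$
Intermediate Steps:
$c{\left(D,V \right)} = D \left(-5 - D\right)$
$n = \frac{24}{5}$ ($n = 1 \cdot \frac{1}{5} \cdot 24 = \frac{1}{5} \cdot 24 = \frac{24}{5} \approx 4.8$)
$n + c{\left(-15,2 \right)} = \frac{24}{5} - - 15 \left(5 - 15\right) = \frac{24}{5} - \left(-15\right) \left(-10\right) = \frac{24}{5} - 150 = - \frac{726}{5}$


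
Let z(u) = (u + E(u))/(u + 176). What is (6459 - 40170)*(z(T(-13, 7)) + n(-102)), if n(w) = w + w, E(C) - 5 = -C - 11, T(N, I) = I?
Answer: 419567106/61 ≈ 6.8782e+6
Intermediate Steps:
E(C) = -6 - C (E(C) = 5 + (-C - 11) = 5 + (-11 - C) = -6 - C)
z(u) = -6/(176 + u) (z(u) = (u + (-6 - u))/(u + 176) = -6/(176 + u))
n(w) = 2*w
(6459 - 40170)*(z(T(-13, 7)) + n(-102)) = (6459 - 40170)*(-6/(176 + 7) + 2*(-102)) = -33711*(-6/183 - 204) = -33711*(-6*1/183 - 204) = -33711*(-2/61 - 204) = -33711*(-12446/61) = 419567106/61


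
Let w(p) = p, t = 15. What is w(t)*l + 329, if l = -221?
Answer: -2986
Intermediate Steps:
w(t)*l + 329 = 15*(-221) + 329 = -3315 + 329 = -2986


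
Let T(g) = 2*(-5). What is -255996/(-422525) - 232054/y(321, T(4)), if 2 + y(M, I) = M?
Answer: -97966953626/134785475 ≈ -726.84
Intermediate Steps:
T(g) = -10
y(M, I) = -2 + M
-255996/(-422525) - 232054/y(321, T(4)) = -255996/(-422525) - 232054/(-2 + 321) = -255996*(-1/422525) - 232054/319 = 255996/422525 - 232054*1/319 = 255996/422525 - 232054/319 = -97966953626/134785475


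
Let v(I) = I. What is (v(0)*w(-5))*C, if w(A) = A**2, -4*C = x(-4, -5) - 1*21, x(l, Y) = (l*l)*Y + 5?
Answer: 0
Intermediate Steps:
x(l, Y) = 5 + Y*l**2 (x(l, Y) = l**2*Y + 5 = Y*l**2 + 5 = 5 + Y*l**2)
C = 24 (C = -((5 - 5*(-4)**2) - 1*21)/4 = -((5 - 5*16) - 21)/4 = -((5 - 80) - 21)/4 = -(-75 - 21)/4 = -1/4*(-96) = 24)
(v(0)*w(-5))*C = (0*(-5)**2)*24 = (0*25)*24 = 0*24 = 0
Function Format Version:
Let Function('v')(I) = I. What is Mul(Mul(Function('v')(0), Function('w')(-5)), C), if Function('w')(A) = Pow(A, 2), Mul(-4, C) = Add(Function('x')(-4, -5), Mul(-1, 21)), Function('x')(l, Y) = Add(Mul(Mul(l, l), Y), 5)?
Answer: 0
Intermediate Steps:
Function('x')(l, Y) = Add(5, Mul(Y, Pow(l, 2))) (Function('x')(l, Y) = Add(Mul(Pow(l, 2), Y), 5) = Add(Mul(Y, Pow(l, 2)), 5) = Add(5, Mul(Y, Pow(l, 2))))
C = 24 (C = Mul(Rational(-1, 4), Add(Add(5, Mul(-5, Pow(-4, 2))), Mul(-1, 21))) = Mul(Rational(-1, 4), Add(Add(5, Mul(-5, 16)), -21)) = Mul(Rational(-1, 4), Add(Add(5, -80), -21)) = Mul(Rational(-1, 4), Add(-75, -21)) = Mul(Rational(-1, 4), -96) = 24)
Mul(Mul(Function('v')(0), Function('w')(-5)), C) = Mul(Mul(0, Pow(-5, 2)), 24) = Mul(Mul(0, 25), 24) = Mul(0, 24) = 0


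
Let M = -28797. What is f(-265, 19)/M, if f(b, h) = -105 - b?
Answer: -160/28797 ≈ -0.0055561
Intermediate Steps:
f(-265, 19)/M = (-105 - 1*(-265))/(-28797) = (-105 + 265)*(-1/28797) = 160*(-1/28797) = -160/28797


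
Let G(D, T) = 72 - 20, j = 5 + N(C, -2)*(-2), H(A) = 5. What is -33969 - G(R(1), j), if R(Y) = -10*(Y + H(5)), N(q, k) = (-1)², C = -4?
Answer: -34021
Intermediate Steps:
N(q, k) = 1
j = 3 (j = 5 + 1*(-2) = 5 - 2 = 3)
R(Y) = -50 - 10*Y (R(Y) = -10*(Y + 5) = -10*(5 + Y) = -50 - 10*Y)
G(D, T) = 52
-33969 - G(R(1), j) = -33969 - 1*52 = -33969 - 52 = -34021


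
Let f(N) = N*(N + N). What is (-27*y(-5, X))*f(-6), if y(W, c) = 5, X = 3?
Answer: -9720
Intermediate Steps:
f(N) = 2*N² (f(N) = N*(2*N) = 2*N²)
(-27*y(-5, X))*f(-6) = (-27*5)*(2*(-6)²) = -270*36 = -135*72 = -9720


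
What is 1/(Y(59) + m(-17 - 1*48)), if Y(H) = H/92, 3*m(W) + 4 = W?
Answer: -92/2057 ≈ -0.044725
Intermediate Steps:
m(W) = -4/3 + W/3
Y(H) = H/92 (Y(H) = H*(1/92) = H/92)
1/(Y(59) + m(-17 - 1*48)) = 1/((1/92)*59 + (-4/3 + (-17 - 1*48)/3)) = 1/(59/92 + (-4/3 + (-17 - 48)/3)) = 1/(59/92 + (-4/3 + (⅓)*(-65))) = 1/(59/92 + (-4/3 - 65/3)) = 1/(59/92 - 23) = 1/(-2057/92) = -92/2057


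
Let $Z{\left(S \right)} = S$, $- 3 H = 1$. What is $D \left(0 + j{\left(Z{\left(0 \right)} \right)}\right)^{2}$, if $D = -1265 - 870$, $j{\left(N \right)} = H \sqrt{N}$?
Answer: $0$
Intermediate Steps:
$H = - \frac{1}{3}$ ($H = \left(- \frac{1}{3}\right) 1 = - \frac{1}{3} \approx -0.33333$)
$j{\left(N \right)} = - \frac{\sqrt{N}}{3}$
$D = -2135$
$D \left(0 + j{\left(Z{\left(0 \right)} \right)}\right)^{2} = - 2135 \left(0 - \frac{\sqrt{0}}{3}\right)^{2} = - 2135 \left(0 - 0\right)^{2} = - 2135 \left(0 + 0\right)^{2} = - 2135 \cdot 0^{2} = \left(-2135\right) 0 = 0$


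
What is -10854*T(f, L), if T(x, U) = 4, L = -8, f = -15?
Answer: -43416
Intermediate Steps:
-10854*T(f, L) = -10854*4 = -43416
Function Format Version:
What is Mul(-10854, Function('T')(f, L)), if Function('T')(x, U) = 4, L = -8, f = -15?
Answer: -43416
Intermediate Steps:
Mul(-10854, Function('T')(f, L)) = Mul(-10854, 4) = -43416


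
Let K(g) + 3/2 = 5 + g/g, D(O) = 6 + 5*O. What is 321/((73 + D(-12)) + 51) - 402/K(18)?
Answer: -17797/210 ≈ -84.748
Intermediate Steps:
K(g) = 9/2 (K(g) = -3/2 + (5 + g/g) = -3/2 + (5 + 1) = -3/2 + 6 = 9/2)
321/((73 + D(-12)) + 51) - 402/K(18) = 321/((73 + (6 + 5*(-12))) + 51) - 402/9/2 = 321/((73 + (6 - 60)) + 51) - 402*2/9 = 321/((73 - 54) + 51) - 268/3 = 321/(19 + 51) - 268/3 = 321/70 - 268/3 = -17797/210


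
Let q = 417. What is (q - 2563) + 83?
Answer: -2063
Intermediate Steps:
(q - 2563) + 83 = (417 - 2563) + 83 = -2146 + 83 = -2063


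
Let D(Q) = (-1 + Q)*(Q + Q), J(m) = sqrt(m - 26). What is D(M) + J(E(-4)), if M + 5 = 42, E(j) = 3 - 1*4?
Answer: 2664 + 3*I*sqrt(3) ≈ 2664.0 + 5.1962*I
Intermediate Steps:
E(j) = -1 (E(j) = 3 - 4 = -1)
J(m) = sqrt(-26 + m)
M = 37 (M = -5 + 42 = 37)
D(Q) = 2*Q*(-1 + Q) (D(Q) = (-1 + Q)*(2*Q) = 2*Q*(-1 + Q))
D(M) + J(E(-4)) = 2*37*(-1 + 37) + sqrt(-26 - 1) = 2*37*36 + sqrt(-27) = 2664 + 3*I*sqrt(3)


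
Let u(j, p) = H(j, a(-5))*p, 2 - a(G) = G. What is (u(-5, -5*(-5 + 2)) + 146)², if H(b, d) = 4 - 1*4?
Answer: 21316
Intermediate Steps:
a(G) = 2 - G
H(b, d) = 0 (H(b, d) = 4 - 4 = 0)
u(j, p) = 0 (u(j, p) = 0*p = 0)
(u(-5, -5*(-5 + 2)) + 146)² = (0 + 146)² = 146² = 21316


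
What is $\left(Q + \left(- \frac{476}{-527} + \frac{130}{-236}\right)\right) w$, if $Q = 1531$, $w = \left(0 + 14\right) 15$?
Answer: $\frac{588177135}{1829} \approx 3.2158 \cdot 10^{5}$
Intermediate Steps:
$w = 210$ ($w = 14 \cdot 15 = 210$)
$\left(Q + \left(- \frac{476}{-527} + \frac{130}{-236}\right)\right) w = \left(1531 + \left(- \frac{476}{-527} + \frac{130}{-236}\right)\right) 210 = \left(1531 + \left(\left(-476\right) \left(- \frac{1}{527}\right) + 130 \left(- \frac{1}{236}\right)\right)\right) 210 = \left(1531 + \left(\frac{28}{31} - \frac{65}{118}\right)\right) 210 = \left(1531 + \frac{1289}{3658}\right) 210 = \frac{5601687}{3658} \cdot 210 = \frac{588177135}{1829}$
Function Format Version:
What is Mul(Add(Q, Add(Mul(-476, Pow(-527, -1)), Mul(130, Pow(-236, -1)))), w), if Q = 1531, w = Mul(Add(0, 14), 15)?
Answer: Rational(588177135, 1829) ≈ 3.2158e+5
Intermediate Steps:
w = 210 (w = Mul(14, 15) = 210)
Mul(Add(Q, Add(Mul(-476, Pow(-527, -1)), Mul(130, Pow(-236, -1)))), w) = Mul(Add(1531, Add(Mul(-476, Pow(-527, -1)), Mul(130, Pow(-236, -1)))), 210) = Mul(Add(1531, Add(Mul(-476, Rational(-1, 527)), Mul(130, Rational(-1, 236)))), 210) = Mul(Add(1531, Add(Rational(28, 31), Rational(-65, 118))), 210) = Mul(Add(1531, Rational(1289, 3658)), 210) = Mul(Rational(5601687, 3658), 210) = Rational(588177135, 1829)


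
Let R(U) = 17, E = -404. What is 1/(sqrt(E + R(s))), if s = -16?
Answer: -I*sqrt(43)/129 ≈ -0.050833*I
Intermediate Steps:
1/(sqrt(E + R(s))) = 1/(sqrt(-404 + 17)) = 1/(sqrt(-387)) = 1/(3*I*sqrt(43)) = -I*sqrt(43)/129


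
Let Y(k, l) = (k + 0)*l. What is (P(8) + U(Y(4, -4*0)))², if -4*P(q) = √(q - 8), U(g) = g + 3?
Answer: 9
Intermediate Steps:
Y(k, l) = k*l
U(g) = 3 + g
P(q) = -√(-8 + q)/4 (P(q) = -√(q - 8)/4 = -√(-8 + q)/4)
(P(8) + U(Y(4, -4*0)))² = (-√(-8 + 8)/4 + (3 + 4*(-4*0)))² = (-√0/4 + (3 + 4*0))² = (-¼*0 + (3 + 0))² = (0 + 3)² = 3² = 9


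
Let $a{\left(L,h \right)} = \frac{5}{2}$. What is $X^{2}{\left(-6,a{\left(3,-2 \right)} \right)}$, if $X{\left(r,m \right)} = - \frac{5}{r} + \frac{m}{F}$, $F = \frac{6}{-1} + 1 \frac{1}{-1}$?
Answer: $\frac{100}{441} \approx 0.22676$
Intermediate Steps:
$F = -7$ ($F = 6 \left(-1\right) + 1 \left(-1\right) = -6 - 1 = -7$)
$a{\left(L,h \right)} = \frac{5}{2}$ ($a{\left(L,h \right)} = 5 \cdot \frac{1}{2} = \frac{5}{2}$)
$X{\left(r,m \right)} = - \frac{5}{r} - \frac{m}{7}$ ($X{\left(r,m \right)} = - \frac{5}{r} + \frac{m}{-7} = - \frac{5}{r} + m \left(- \frac{1}{7}\right) = - \frac{5}{r} - \frac{m}{7}$)
$X^{2}{\left(-6,a{\left(3,-2 \right)} \right)} = \left(- \frac{5}{-6} - \frac{5}{14}\right)^{2} = \left(\left(-5\right) \left(- \frac{1}{6}\right) - \frac{5}{14}\right)^{2} = \left(\frac{5}{6} - \frac{5}{14}\right)^{2} = \left(\frac{10}{21}\right)^{2} = \frac{100}{441}$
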